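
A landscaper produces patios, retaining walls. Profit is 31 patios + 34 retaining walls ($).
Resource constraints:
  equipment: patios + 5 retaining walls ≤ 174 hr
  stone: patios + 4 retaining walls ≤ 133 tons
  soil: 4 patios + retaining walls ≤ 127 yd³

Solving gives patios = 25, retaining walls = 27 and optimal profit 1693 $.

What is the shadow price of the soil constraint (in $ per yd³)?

Binding: stone and soil. Non-binding: equipment (14 unused).
Since equipment is not tight, its dual is 0.
The binding rows give the dual system: 1·y_stone + 4·y_soil = 31 and 4·y_stone + 1·y_soil = 34.
Solving: y_stone = 7, y_soil = 6.
Shadow price of soil = 6.

6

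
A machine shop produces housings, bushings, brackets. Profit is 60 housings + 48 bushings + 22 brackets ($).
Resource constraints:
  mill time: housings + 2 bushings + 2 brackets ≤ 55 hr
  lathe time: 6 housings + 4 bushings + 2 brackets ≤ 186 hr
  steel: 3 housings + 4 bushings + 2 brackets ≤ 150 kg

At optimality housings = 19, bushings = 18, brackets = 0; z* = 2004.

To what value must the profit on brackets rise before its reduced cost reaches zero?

At the optimum: mill time uses 55 of 55 (binding); lathe time uses 186 of 186 (binding); steel uses 129 of 150 (slack = 21).
Slack constraints have shadow price 0 (complementary slackness).
The binding rows give the dual system: 1·y_mill time + 6·y_lathe time = 60 and 2·y_mill time + 4·y_lathe time = 48.
This yields shadow prices y_mill time = 6, y_lathe time = 9.
brackets enters the basis when its profit ≥ yᵀa₃ = 6·2 + 9·2 = 30.

30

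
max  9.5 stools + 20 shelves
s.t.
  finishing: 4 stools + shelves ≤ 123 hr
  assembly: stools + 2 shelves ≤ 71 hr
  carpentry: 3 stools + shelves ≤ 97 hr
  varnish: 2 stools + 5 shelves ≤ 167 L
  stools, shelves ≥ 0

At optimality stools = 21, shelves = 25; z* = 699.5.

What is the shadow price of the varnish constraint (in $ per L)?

1

Check each constraint at x*: finishing 109/123 (slack 14); assembly 71/71 (tight); carpentry 88/97 (slack 9); varnish 167/167 (tight).
Since finishing, carpentry are not tight, their duals are 0.
Dual feasibility on the basic columns requires 1·y_assembly + 2·y_varnish = 9.5, 2·y_assembly + 5·y_varnish = 20.
This yields shadow prices y_assembly = 7.5, y_varnish = 1.
Shadow price of varnish = 1.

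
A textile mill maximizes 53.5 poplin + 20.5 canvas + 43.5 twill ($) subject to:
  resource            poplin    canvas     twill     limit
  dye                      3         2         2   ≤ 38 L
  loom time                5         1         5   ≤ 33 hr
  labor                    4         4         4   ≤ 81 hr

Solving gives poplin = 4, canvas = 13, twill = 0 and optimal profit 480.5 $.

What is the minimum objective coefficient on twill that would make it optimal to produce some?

Check each constraint at x*: dye 38/38 (tight); loom time 33/33 (tight); labor 68/81 (slack 13).
By complementary slackness, y = 0 for the non-binding constraint.
The binding rows give the dual system: 3·y_dye + 5·y_loom time = 53.5 and 2·y_dye + 1·y_loom time = 20.5.
→ y_dye = 7 and y_loom time = 6.5.
twill enters the basis when its profit ≥ yᵀa₃ = 7·2 + 6.5·5 = 46.5.

46.5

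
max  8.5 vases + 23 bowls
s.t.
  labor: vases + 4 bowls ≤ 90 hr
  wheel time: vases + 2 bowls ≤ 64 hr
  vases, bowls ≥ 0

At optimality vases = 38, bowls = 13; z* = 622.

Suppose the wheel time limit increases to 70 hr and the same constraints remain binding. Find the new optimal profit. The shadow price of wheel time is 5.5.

655

Δb = 6, so new z* = 622 + (5.5)·(6) = 622 + 33 = 655.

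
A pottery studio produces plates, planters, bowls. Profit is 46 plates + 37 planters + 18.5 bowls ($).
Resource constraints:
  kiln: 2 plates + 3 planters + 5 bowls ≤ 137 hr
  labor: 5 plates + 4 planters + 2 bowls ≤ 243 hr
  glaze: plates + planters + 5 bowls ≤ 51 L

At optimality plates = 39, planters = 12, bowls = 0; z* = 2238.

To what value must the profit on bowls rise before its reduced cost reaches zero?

Check each constraint at x*: kiln 114/137 (slack 23); labor 243/243 (tight); glaze 51/51 (tight).
Since kiln is not tight, its dual is 0.
Dual feasibility on the basic columns requires 5·y_labor + 1·y_glaze = 46, 4·y_labor + 1·y_glaze = 37.
This yields shadow prices y_labor = 9, y_glaze = 1.
bowls enters the basis when its profit ≥ yᵀa₃ = 9·2 + 1·5 = 23.

23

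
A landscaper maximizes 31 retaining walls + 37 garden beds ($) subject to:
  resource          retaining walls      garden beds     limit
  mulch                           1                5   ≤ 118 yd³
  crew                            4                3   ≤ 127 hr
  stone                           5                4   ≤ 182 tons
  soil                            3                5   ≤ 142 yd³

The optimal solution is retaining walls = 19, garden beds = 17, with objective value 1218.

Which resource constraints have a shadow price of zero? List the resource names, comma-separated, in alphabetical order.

mulch, stone

mulch: 104/118 (slack 14)
crew: 127/127 (binding)
stone: 163/182 (slack 19)
soil: 142/142 (binding)
By complementary slackness, a constraint with positive slack has shadow price 0 → mulch, stone.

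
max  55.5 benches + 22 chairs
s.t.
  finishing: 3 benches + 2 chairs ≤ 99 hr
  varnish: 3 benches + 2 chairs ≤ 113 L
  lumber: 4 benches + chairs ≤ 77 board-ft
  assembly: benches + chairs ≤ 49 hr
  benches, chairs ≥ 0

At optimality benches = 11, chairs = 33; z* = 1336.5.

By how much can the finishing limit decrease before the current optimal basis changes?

41.25

Binding constraints: finishing, lumber. The basis is B = [[3,2],[4,1]] with det -5.
Per unit decrease in finishing, x* moves by d = (0.2, -0.8).
The basis stays optimal until chairs reaches 0; allowable decrease = 41.25 hr.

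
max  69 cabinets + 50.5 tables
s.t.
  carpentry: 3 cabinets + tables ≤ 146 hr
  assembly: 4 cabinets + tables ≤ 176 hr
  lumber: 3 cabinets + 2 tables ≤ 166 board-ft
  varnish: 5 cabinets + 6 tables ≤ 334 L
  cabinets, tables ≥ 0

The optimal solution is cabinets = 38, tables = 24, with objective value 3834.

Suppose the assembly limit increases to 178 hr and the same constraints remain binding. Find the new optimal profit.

3851

Binding: assembly and varnish. Non-binding: carpentry (8 unused), lumber (4 unused).
Slack constraints have shadow price 0 (complementary slackness).
From A_Bᵀ y = c: 4·y_assembly + 5·y_varnish = 69; 1·y_assembly + 6·y_varnish = 50.5.
Solving: y_assembly = 8.5, y_varnish = 7.
Δz = y_assembly·Δb = 8.5 × (2) = 17, so new z* = 3834 + 17 = 3851.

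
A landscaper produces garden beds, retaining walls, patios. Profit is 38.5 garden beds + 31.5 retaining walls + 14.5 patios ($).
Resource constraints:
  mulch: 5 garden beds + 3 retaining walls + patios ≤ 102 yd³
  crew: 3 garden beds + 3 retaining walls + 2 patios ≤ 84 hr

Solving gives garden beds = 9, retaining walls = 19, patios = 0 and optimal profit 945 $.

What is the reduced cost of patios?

-3

At the optimum: mulch uses 102 of 102 (binding); crew uses 84 of 84 (binding).
Dual feasibility on the basic columns requires 5·y_mulch + 3·y_crew = 38.5, 3·y_mulch + 3·y_crew = 31.5.
This yields shadow prices y_mulch = 3.5, y_crew = 7.
Reduced cost of patios: c₃ − yᵀa₃ = 14.5 − (3.5·1 + 7·2) = 14.5 − 17.5 = -3.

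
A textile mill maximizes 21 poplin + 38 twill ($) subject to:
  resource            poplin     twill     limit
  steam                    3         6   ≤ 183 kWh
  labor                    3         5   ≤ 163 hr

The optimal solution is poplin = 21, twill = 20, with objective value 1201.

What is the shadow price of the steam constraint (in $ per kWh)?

3

Check each constraint at x*: steam 183/183 (tight); labor 163/163 (tight).
The binding rows give the dual system: 3·y_steam + 3·y_labor = 21 and 6·y_steam + 5·y_labor = 38.
This yields shadow prices y_steam = 3, y_labor = 4.
Shadow price of steam = 3.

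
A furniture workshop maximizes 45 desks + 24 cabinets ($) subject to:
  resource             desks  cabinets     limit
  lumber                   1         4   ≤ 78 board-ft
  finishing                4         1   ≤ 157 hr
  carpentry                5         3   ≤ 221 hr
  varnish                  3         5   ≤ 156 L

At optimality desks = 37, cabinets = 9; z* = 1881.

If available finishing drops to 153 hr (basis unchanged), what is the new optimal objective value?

1845

At the optimum: lumber uses 73 of 78 (slack = 5); finishing uses 157 of 157 (binding); carpentry uses 212 of 221 (slack = 9); varnish uses 156 of 156 (binding).
Slack constraints have shadow price 0 (complementary slackness).
The binding rows give the dual system: 4·y_finishing + 3·y_varnish = 45 and 1·y_finishing + 5·y_varnish = 24.
Solving: y_finishing = 9, y_varnish = 3.
Δz = y_finishing·Δb = 9 × (-4) = -36, so new z* = 1881 − 36 = 1845.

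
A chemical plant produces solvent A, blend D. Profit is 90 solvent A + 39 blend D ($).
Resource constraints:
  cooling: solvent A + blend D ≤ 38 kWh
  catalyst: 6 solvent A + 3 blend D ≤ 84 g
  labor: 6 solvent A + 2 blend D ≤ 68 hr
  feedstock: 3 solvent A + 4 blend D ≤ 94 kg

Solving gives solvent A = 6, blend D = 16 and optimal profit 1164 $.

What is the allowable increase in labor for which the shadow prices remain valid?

16

Binding constraints: catalyst, labor. The basis is B = [[6,3],[6,2]] with det -6.
Per unit increase in labor, x* moves by d = (0.5, -1).
The basis stays optimal until blend D reaches 0; allowable increase = 16 hr.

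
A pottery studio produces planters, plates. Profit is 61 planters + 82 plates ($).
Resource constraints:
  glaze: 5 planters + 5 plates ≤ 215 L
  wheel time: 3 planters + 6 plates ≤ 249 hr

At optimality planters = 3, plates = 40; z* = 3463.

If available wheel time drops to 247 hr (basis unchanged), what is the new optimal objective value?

3449

Check each constraint at x*: glaze 215/215 (tight); wheel time 249/249 (tight).
Dual feasibility on the basic columns requires 5·y_glaze + 3·y_wheel time = 61, 5·y_glaze + 6·y_wheel time = 82.
Solving: y_glaze = 8, y_wheel time = 7.
Δz = y_wheel time·Δb = 7 × (-2) = -14, so new z* = 3463 − 14 = 3449.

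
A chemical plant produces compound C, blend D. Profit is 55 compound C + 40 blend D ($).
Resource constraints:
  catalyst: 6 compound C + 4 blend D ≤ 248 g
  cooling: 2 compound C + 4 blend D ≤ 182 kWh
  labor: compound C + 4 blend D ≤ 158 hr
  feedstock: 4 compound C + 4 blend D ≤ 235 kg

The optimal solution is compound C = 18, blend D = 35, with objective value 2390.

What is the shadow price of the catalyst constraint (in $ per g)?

9

At the optimum: catalyst uses 248 of 248 (binding); cooling uses 176 of 182 (slack = 6); labor uses 158 of 158 (binding); feedstock uses 212 of 235 (slack = 23).
Slack constraints have shadow price 0 (complementary slackness).
The binding rows give the dual system: 6·y_catalyst + 1·y_labor = 55 and 4·y_catalyst + 4·y_labor = 40.
This yields shadow prices y_catalyst = 9, y_labor = 1.
Shadow price of catalyst = 9.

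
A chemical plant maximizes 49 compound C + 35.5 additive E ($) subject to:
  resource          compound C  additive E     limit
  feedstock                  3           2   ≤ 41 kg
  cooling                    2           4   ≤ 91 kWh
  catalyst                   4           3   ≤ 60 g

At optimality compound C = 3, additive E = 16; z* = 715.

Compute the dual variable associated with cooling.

0

At the optimum: feedstock uses 41 of 41 (binding); cooling uses 70 of 91 (slack = 21); catalyst uses 60 of 60 (binding).
Since cooling is not tight, its dual is 0.
Dual feasibility on the basic columns requires 3·y_feedstock + 4·y_catalyst = 49, 2·y_feedstock + 3·y_catalyst = 35.5.
This yields shadow prices y_feedstock = 5, y_catalyst = 8.5.
Shadow price of cooling = 0.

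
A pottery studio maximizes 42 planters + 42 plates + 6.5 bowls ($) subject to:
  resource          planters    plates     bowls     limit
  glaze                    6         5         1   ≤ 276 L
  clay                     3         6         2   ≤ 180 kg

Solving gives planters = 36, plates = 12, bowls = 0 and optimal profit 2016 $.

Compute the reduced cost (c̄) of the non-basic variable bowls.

-3.5

At the optimum: glaze uses 276 of 276 (binding); clay uses 180 of 180 (binding).
Dual feasibility on the basic columns requires 6·y_glaze + 3·y_clay = 42, 5·y_glaze + 6·y_clay = 42.
→ y_glaze = 6 and y_clay = 2.
Reduced cost of bowls: c₃ − yᵀa₃ = 6.5 − (6·1 + 2·2) = 6.5 − 10 = -3.5.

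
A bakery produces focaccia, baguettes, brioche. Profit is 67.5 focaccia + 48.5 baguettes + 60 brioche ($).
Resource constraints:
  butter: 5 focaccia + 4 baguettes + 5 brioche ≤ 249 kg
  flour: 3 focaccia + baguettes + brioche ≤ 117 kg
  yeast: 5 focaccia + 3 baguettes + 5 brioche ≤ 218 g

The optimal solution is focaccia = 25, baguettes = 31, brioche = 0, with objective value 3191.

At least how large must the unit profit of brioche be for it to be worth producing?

At the optimum: butter uses 249 of 249 (binding); flour uses 106 of 117 (slack = 11); yeast uses 218 of 218 (binding).
Since flour is not tight, its dual is 0.
From A_Bᵀ y = c: 5·y_butter + 5·y_yeast = 67.5; 4·y_butter + 3·y_yeast = 48.5.
→ y_butter = 8 and y_yeast = 5.5.
brioche enters the basis when its profit ≥ yᵀa₃ = 8·5 + 5.5·5 = 67.5.

67.5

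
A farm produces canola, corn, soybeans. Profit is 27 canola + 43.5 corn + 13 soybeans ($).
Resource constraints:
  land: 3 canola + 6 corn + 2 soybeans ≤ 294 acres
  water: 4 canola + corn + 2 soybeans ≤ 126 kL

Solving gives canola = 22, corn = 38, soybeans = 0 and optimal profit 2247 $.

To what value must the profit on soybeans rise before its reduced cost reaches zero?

17

Check each constraint at x*: land 294/294 (tight); water 126/126 (tight).
The binding rows give the dual system: 3·y_land + 4·y_water = 27 and 6·y_land + 1·y_water = 43.5.
→ y_land = 7 and y_water = 1.5.
soybeans enters the basis when its profit ≥ yᵀa₃ = 7·2 + 1.5·2 = 17.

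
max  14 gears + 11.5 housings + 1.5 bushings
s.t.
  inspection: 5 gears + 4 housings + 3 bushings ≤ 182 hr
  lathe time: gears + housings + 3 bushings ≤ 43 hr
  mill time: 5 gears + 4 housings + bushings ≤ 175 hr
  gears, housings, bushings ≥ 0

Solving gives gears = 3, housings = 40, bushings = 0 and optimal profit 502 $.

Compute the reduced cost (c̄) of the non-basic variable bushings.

At the optimum: inspection uses 175 of 182 (slack = 7); lathe time uses 43 of 43 (binding); mill time uses 175 of 175 (binding).
By complementary slackness, y = 0 for the non-binding constraint.
The binding rows give the dual system: 1·y_lathe time + 5·y_mill time = 14 and 1·y_lathe time + 4·y_mill time = 11.5.
Solving: y_lathe time = 1.5, y_mill time = 2.5.
Reduced cost of bushings: c₃ − yᵀa₃ = 1.5 − (1.5·3 + 2.5·1) = 1.5 − 7 = -5.5.

-5.5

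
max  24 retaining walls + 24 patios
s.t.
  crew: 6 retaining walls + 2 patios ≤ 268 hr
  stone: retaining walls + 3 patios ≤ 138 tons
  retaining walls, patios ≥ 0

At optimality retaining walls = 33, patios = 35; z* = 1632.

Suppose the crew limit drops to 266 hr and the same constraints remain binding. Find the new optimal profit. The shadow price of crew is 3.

Δb = -2, so new z* = 1632 + (3)·(-2) = 1632 − 6 = 1626.

1626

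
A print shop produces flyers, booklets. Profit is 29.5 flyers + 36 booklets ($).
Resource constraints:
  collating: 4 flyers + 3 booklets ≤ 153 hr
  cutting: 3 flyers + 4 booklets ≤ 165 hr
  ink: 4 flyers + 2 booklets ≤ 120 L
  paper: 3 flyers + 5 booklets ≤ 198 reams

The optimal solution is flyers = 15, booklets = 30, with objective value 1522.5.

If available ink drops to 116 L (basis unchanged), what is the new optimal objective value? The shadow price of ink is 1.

Δb = -4, so new z* = 1522.5 + (1)·(-4) = 1522.5 − 4 = 1518.5.

1518.5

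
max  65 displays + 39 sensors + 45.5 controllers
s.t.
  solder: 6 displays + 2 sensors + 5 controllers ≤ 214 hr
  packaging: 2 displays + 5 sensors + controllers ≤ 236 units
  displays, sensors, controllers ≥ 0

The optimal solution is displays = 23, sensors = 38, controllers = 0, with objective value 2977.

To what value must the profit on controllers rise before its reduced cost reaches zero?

At the optimum: solder uses 214 of 214 (binding); packaging uses 236 of 236 (binding).
Dual feasibility on the basic columns requires 6·y_solder + 2·y_packaging = 65, 2·y_solder + 5·y_packaging = 39.
This yields shadow prices y_solder = 9.5, y_packaging = 4.
controllers enters the basis when its profit ≥ yᵀa₃ = 9.5·5 + 4·1 = 51.5.

51.5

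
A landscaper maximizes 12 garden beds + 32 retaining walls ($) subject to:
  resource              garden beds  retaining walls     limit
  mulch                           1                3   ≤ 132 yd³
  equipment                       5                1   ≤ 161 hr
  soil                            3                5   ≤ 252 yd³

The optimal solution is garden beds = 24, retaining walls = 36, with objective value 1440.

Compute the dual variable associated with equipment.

Check each constraint at x*: mulch 132/132 (tight); equipment 156/161 (slack 5); soil 252/252 (tight).
Slack constraints have shadow price 0 (complementary slackness).
From A_Bᵀ y = c: 1·y_mulch + 3·y_soil = 12; 3·y_mulch + 5·y_soil = 32.
→ y_mulch = 9 and y_soil = 1.
Shadow price of equipment = 0.

0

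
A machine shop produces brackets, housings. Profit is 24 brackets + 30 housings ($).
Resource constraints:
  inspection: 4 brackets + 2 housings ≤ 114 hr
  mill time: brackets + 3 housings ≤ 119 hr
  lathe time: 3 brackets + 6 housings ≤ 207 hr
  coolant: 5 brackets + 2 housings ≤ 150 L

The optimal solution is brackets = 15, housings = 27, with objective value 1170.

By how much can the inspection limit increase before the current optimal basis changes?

Binding constraints: inspection, lathe time. The basis is B = [[4,2],[3,6]] with det 18.
Per unit increase in inspection, x* moves by d = (0.3333, -0.1667).
The basis stays optimal until coolant becomes binding; allowable increase = 15.75 hr.

15.75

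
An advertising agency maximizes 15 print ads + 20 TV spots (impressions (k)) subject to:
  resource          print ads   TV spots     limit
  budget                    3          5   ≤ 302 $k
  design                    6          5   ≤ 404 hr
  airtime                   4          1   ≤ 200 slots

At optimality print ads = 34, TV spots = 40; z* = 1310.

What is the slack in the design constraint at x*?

design used = 6·34 + 5·40 = 404; slack = 404 − 404 = 0.

0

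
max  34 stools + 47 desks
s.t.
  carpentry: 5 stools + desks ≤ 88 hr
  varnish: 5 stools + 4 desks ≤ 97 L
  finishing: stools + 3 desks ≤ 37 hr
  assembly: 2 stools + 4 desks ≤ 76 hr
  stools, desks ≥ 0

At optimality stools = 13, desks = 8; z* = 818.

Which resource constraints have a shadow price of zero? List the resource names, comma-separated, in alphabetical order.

carpentry: 73/88 (slack 15)
varnish: 97/97 (binding)
finishing: 37/37 (binding)
assembly: 58/76 (slack 18)
By complementary slackness, a constraint with positive slack has shadow price 0 → assembly, carpentry.

assembly, carpentry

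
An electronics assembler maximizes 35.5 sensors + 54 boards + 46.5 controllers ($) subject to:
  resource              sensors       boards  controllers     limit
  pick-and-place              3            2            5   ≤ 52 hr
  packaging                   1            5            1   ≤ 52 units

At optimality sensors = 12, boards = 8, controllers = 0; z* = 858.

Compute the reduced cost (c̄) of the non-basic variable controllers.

At the optimum: pick-and-place uses 52 of 52 (binding); packaging uses 52 of 52 (binding).
From A_Bᵀ y = c: 3·y_pick-and-place + 1·y_packaging = 35.5; 2·y_pick-and-place + 5·y_packaging = 54.
→ y_pick-and-place = 9.5 and y_packaging = 7.
Reduced cost of controllers: c₃ − yᵀa₃ = 46.5 − (9.5·5 + 7·1) = 46.5 − 54.5 = -8.

-8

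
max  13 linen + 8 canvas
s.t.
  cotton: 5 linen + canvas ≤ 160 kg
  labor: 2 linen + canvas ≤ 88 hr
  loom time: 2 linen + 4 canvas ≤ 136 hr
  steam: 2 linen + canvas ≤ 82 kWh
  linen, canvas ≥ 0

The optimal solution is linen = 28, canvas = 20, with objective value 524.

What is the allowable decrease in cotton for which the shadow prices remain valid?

Binding constraints: cotton, loom time. The basis is B = [[5,1],[2,4]] with det 18.
Per unit decrease in cotton, x* moves by d = (-0.2222, 0.1111).
The basis stays optimal until linen reaches 0; allowable decrease = 126 kg.

126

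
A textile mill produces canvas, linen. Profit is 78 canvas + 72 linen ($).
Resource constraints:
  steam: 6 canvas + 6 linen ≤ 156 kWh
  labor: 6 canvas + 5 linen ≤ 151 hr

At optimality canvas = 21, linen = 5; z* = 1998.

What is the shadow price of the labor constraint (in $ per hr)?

Check each constraint at x*: steam 156/156 (tight); labor 151/151 (tight).
From A_Bᵀ y = c: 6·y_steam + 6·y_labor = 78; 6·y_steam + 5·y_labor = 72.
Solving: y_steam = 7, y_labor = 6.
Shadow price of labor = 6.

6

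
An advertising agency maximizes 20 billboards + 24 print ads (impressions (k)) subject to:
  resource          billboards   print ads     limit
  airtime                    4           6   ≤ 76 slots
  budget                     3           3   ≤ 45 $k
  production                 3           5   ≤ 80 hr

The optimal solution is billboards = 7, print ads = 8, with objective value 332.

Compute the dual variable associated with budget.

Binding: airtime and budget. Non-binding: production (19 unused).
By complementary slackness, y = 0 for the non-binding constraint.
Dual feasibility on the basic columns requires 4·y_airtime + 3·y_budget = 20, 6·y_airtime + 3·y_budget = 24.
This yields shadow prices y_airtime = 2, y_budget = 4.
Shadow price of budget = 4.

4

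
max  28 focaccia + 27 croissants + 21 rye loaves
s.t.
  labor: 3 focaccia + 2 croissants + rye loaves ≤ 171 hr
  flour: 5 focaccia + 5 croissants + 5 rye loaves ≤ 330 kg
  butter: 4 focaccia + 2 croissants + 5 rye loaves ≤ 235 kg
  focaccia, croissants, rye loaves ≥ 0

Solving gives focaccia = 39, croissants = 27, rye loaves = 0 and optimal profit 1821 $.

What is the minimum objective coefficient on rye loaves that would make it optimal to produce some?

Binding: labor and flour. Non-binding: butter (25 unused).
Since butter is not tight, its dual is 0.
From A_Bᵀ y = c: 3·y_labor + 5·y_flour = 28; 2·y_labor + 5·y_flour = 27.
This yields shadow prices y_labor = 1, y_flour = 5.
rye loaves enters the basis when its profit ≥ yᵀa₃ = 1·1 + 5·5 = 26.

26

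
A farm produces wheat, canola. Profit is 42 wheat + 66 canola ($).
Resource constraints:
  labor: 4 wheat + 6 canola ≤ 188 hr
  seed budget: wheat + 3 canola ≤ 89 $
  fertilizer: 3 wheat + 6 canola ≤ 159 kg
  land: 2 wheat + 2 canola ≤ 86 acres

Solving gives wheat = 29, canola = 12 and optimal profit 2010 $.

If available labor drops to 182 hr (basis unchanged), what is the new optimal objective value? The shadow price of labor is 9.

1956

Δb = -6, so new z* = 2010 + (9)·(-6) = 2010 − 54 = 1956.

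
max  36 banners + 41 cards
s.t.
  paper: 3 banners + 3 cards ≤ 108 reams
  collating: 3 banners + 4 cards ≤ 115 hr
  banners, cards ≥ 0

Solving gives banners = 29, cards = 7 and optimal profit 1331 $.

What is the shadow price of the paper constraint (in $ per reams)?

Check each constraint at x*: paper 108/108 (tight); collating 115/115 (tight).
From A_Bᵀ y = c: 3·y_paper + 3·y_collating = 36; 3·y_paper + 4·y_collating = 41.
→ y_paper = 7 and y_collating = 5.
Shadow price of paper = 7.

7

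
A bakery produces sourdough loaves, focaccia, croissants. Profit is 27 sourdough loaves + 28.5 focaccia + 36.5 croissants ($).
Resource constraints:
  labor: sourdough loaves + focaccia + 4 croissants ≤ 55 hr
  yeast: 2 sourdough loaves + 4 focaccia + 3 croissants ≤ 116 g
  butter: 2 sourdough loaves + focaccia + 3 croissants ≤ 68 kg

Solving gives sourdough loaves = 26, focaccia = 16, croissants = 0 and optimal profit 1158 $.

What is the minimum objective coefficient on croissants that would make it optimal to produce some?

Check each constraint at x*: labor 42/55 (slack 13); yeast 116/116 (tight); butter 68/68 (tight).
By complementary slackness, y = 0 for the non-binding constraint.
From A_Bᵀ y = c: 2·y_yeast + 2·y_butter = 27; 4·y_yeast + 1·y_butter = 28.5.
→ y_yeast = 5 and y_butter = 8.5.
croissants enters the basis when its profit ≥ yᵀa₃ = 5·3 + 8.5·3 = 40.5.

40.5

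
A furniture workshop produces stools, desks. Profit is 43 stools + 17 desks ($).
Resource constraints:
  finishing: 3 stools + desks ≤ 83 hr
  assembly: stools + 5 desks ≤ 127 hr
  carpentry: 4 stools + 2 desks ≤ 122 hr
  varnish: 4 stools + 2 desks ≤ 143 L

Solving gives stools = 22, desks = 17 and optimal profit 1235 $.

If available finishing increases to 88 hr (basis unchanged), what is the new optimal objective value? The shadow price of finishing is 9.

1280

Δb = 5, so new z* = 1235 + (9)·(5) = 1235 + 45 = 1280.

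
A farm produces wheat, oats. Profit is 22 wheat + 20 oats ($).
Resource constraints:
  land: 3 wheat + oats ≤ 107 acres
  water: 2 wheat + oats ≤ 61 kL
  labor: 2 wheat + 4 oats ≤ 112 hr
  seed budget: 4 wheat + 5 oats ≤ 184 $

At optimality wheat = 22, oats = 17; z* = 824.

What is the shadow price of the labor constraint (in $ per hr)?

3

Binding: water and labor. Non-binding: land (24 unused), seed budget (11 unused).
By complementary slackness, y = 0 for the non-binding constraints.
Dual feasibility on the basic columns requires 2·y_water + 2·y_labor = 22, 1·y_water + 4·y_labor = 20.
→ y_water = 8 and y_labor = 3.
Shadow price of labor = 3.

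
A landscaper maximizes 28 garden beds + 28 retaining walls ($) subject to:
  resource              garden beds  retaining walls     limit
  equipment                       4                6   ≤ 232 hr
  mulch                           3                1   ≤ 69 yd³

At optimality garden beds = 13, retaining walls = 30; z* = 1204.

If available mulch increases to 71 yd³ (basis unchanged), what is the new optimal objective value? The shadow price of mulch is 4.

1212

Δb = 2, so new z* = 1204 + (4)·(2) = 1204 + 8 = 1212.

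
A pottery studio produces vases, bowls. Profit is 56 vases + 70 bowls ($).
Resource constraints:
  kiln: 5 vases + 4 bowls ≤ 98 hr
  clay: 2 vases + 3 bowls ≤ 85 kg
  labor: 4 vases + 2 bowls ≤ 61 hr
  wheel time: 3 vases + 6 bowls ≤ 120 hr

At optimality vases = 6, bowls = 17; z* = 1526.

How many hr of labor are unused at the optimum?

labor used = 4·6 + 2·17 = 58; slack = 61 − 58 = 3.

3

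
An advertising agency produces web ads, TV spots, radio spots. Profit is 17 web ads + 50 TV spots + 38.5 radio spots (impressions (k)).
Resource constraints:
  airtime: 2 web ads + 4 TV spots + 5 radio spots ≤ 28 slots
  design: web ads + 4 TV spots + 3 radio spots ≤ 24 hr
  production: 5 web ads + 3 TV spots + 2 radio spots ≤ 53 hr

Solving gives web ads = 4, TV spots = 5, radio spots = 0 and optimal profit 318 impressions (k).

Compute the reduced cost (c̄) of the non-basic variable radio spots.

Check each constraint at x*: airtime 28/28 (tight); design 24/24 (tight); production 35/53 (slack 18).
By complementary slackness, y = 0 for the non-binding constraint.
The binding rows give the dual system: 2·y_airtime + 1·y_design = 17 and 4·y_airtime + 4·y_design = 50.
This yields shadow prices y_airtime = 4.5, y_design = 8.
Reduced cost of radio spots: c₃ − yᵀa₃ = 38.5 − (4.5·5 + 8·3) = 38.5 − 46.5 = -8.

-8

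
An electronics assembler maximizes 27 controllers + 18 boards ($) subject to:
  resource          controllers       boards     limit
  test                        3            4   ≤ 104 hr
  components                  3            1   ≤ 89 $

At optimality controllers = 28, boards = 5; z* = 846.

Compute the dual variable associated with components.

6

Check each constraint at x*: test 104/104 (tight); components 89/89 (tight).
From A_Bᵀ y = c: 3·y_test + 3·y_components = 27; 4·y_test + 1·y_components = 18.
This yields shadow prices y_test = 3, y_components = 6.
Shadow price of components = 6.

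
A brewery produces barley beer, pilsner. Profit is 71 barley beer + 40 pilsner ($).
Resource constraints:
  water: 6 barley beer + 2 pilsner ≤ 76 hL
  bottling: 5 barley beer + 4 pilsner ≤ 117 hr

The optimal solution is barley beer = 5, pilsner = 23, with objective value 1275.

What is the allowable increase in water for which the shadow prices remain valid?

64.4

Binding constraints: water, bottling. The basis is B = [[6,2],[5,4]] with det 14.
Per unit increase in water, x* moves by d = (0.2857, -0.3571).
The basis stays optimal until pilsner reaches 0; allowable increase = 64.4 hL.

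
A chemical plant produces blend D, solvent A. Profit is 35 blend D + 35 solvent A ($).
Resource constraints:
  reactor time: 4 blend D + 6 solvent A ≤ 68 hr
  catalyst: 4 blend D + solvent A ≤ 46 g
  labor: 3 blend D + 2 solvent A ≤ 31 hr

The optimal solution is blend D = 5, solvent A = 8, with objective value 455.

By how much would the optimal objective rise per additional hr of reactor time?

At the optimum: reactor time uses 68 of 68 (binding); catalyst uses 28 of 46 (slack = 18); labor uses 31 of 31 (binding).
By complementary slackness, y = 0 for the non-binding constraint.
From A_Bᵀ y = c: 4·y_reactor time + 3·y_labor = 35; 6·y_reactor time + 2·y_labor = 35.
This yields shadow prices y_reactor time = 3.5, y_labor = 7.
Shadow price of reactor time = 3.5.

3.5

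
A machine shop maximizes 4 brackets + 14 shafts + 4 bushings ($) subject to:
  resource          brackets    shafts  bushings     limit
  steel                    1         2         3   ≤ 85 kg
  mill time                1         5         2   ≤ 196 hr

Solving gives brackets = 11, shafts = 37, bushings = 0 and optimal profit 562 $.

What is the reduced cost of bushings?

Check each constraint at x*: steel 85/85 (tight); mill time 196/196 (tight).
The binding rows give the dual system: 1·y_steel + 1·y_mill time = 4 and 2·y_steel + 5·y_mill time = 14.
This yields shadow prices y_steel = 2, y_mill time = 2.
Reduced cost of bushings: c₃ − yᵀa₃ = 4 − (2·3 + 2·2) = 4 − 10 = -6.

-6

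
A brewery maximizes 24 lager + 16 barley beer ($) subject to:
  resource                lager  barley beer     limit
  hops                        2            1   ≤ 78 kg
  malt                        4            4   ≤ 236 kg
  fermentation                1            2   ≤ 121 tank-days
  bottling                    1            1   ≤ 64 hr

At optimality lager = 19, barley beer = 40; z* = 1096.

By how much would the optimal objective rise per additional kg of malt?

Binding: hops and malt. Non-binding: fermentation (22 unused), bottling (5 unused).
Since fermentation, bottling are not tight, their duals are 0.
The binding rows give the dual system: 2·y_hops + 4·y_malt = 24 and 1·y_hops + 4·y_malt = 16.
→ y_hops = 8 and y_malt = 2.
Shadow price of malt = 2.

2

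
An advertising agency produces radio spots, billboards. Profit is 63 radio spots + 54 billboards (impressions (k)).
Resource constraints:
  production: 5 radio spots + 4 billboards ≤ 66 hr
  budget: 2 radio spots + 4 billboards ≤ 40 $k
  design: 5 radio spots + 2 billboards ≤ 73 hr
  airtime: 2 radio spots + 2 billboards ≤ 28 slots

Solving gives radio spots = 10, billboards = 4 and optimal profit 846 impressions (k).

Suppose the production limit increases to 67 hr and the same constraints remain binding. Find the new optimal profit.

Binding: production and airtime. Non-binding: budget (4 unused), design (15 unused).
Since budget, design are not tight, their duals are 0.
From A_Bᵀ y = c: 5·y_production + 2·y_airtime = 63; 4·y_production + 2·y_airtime = 54.
→ y_production = 9 and y_airtime = 9.
Δz = y_production·Δb = 9 × (1) = 9, so new z* = 846 + 9 = 855.

855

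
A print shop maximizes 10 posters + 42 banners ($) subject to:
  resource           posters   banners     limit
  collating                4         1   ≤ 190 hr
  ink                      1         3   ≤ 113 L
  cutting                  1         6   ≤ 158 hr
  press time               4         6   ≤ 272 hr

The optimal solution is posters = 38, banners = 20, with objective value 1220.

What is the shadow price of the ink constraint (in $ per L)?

0

Binding: cutting and press time. Non-binding: collating (18 unused), ink (15 unused).
By complementary slackness, y = 0 for the non-binding constraints.
The binding rows give the dual system: 1·y_cutting + 4·y_press time = 10 and 6·y_cutting + 6·y_press time = 42.
This yields shadow prices y_cutting = 6, y_press time = 1.
Shadow price of ink = 0.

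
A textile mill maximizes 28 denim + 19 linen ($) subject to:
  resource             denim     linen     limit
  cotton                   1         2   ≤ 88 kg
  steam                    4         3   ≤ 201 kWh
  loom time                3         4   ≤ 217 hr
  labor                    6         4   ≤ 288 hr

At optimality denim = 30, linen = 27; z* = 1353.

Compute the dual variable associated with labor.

4

Binding: steam and labor. Non-binding: cotton (4 unused), loom time (19 unused).
Since cotton, loom time are not tight, their duals are 0.
From A_Bᵀ y = c: 4·y_steam + 6·y_labor = 28; 3·y_steam + 4·y_labor = 19.
Solving: y_steam = 1, y_labor = 4.
Shadow price of labor = 4.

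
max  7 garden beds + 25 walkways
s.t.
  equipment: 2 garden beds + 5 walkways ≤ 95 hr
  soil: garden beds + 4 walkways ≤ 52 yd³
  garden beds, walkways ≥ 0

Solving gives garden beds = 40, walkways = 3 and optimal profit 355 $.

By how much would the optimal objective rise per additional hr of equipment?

1

Both equipment and soil are binding at x*.
From A_Bᵀ y = c: 2·y_equipment + 1·y_soil = 7; 5·y_equipment + 4·y_soil = 25.
→ y_equipment = 1 and y_soil = 5.
Shadow price of equipment = 1.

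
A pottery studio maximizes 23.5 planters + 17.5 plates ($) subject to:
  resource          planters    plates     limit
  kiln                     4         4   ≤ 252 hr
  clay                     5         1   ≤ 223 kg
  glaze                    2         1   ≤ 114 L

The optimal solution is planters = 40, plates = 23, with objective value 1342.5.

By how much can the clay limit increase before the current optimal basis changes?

44

Binding constraints: kiln, clay. The basis is B = [[4,4],[5,1]] with det -16.
Per unit increase in clay, x* moves by d = (0.25, -0.25).
The basis stays optimal until glaze becomes binding; allowable increase = 44 kg.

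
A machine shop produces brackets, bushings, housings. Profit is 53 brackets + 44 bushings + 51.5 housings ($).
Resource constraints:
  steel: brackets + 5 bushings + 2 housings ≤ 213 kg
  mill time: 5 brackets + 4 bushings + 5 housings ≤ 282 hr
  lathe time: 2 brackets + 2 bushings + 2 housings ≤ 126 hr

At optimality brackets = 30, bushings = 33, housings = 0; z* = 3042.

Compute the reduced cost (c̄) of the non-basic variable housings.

Binding: mill time and lathe time. Non-binding: steel (18 unused).
Since steel is not tight, its dual is 0.
Dual feasibility on the basic columns requires 5·y_mill time + 2·y_lathe time = 53, 4·y_mill time + 2·y_lathe time = 44.
→ y_mill time = 9 and y_lathe time = 4.
Reduced cost of housings: c₃ − yᵀa₃ = 51.5 − (9·5 + 4·2) = 51.5 − 53 = -1.5.

-1.5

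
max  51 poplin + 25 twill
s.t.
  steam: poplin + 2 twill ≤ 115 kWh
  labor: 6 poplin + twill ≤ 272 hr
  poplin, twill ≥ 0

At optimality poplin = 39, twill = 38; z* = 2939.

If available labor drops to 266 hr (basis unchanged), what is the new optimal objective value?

2897

At the optimum: steam uses 115 of 115 (binding); labor uses 272 of 272 (binding).
Dual feasibility on the basic columns requires 1·y_steam + 6·y_labor = 51, 2·y_steam + 1·y_labor = 25.
This yields shadow prices y_steam = 9, y_labor = 7.
Δz = y_labor·Δb = 7 × (-6) = -42, so new z* = 2939 − 42 = 2897.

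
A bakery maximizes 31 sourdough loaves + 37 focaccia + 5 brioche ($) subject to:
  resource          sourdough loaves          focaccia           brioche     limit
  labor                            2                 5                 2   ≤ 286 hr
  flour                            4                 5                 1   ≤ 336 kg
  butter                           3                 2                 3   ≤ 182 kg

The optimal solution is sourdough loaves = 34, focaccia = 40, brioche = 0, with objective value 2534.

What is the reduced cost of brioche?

-5

Binding: flour and butter. Non-binding: labor (18 unused).
Since labor is not tight, its dual is 0.
Dual feasibility on the basic columns requires 4·y_flour + 3·y_butter = 31, 5·y_flour + 2·y_butter = 37.
This yields shadow prices y_flour = 7, y_butter = 1.
Reduced cost of brioche: c₃ − yᵀa₃ = 5 − (7·1 + 1·3) = 5 − 10 = -5.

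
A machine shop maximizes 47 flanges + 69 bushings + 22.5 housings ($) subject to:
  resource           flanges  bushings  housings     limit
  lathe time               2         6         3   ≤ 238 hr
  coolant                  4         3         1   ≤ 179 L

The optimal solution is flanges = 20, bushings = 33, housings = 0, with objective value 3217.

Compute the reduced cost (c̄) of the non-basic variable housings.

-8

At the optimum: lathe time uses 238 of 238 (binding); coolant uses 179 of 179 (binding).
Dual feasibility on the basic columns requires 2·y_lathe time + 4·y_coolant = 47, 6·y_lathe time + 3·y_coolant = 69.
This yields shadow prices y_lathe time = 7.5, y_coolant = 8.
Reduced cost of housings: c₃ − yᵀa₃ = 22.5 − (7.5·3 + 8·1) = 22.5 − 30.5 = -8.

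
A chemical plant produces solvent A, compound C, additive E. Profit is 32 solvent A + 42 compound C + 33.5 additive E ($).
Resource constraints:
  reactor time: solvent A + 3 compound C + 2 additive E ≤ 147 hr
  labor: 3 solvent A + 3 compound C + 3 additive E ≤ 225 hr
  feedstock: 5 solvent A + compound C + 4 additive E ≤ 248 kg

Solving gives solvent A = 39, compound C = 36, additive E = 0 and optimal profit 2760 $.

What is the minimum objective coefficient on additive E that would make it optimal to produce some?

37

Check each constraint at x*: reactor time 147/147 (tight); labor 225/225 (tight); feedstock 231/248 (slack 17).
Since feedstock is not tight, its dual is 0.
The binding rows give the dual system: 1·y_reactor time + 3·y_labor = 32 and 3·y_reactor time + 3·y_labor = 42.
Solving: y_reactor time = 5, y_labor = 9.
additive E enters the basis when its profit ≥ yᵀa₃ = 5·2 + 9·3 = 37.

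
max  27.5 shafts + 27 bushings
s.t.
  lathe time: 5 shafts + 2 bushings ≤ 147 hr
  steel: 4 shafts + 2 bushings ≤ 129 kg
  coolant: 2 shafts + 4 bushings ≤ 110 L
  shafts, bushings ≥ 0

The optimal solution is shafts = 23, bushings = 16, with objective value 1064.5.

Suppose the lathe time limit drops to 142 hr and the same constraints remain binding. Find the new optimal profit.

1047

Check each constraint at x*: lathe time 147/147 (tight); steel 124/129 (slack 5); coolant 110/110 (tight).
By complementary slackness, y = 0 for the non-binding constraint.
From A_Bᵀ y = c: 5·y_lathe time + 2·y_coolant = 27.5; 2·y_lathe time + 4·y_coolant = 27.
→ y_lathe time = 3.5 and y_coolant = 5.
Δz = y_lathe time·Δb = 3.5 × (-5) = -17.5, so new z* = 1064.5 − 17.5 = 1047.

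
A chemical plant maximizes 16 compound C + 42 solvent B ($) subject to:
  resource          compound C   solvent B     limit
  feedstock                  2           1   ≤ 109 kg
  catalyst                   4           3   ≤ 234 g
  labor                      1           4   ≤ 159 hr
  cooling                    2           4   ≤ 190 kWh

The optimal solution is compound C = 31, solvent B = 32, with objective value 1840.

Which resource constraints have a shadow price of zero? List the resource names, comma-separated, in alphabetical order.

catalyst, feedstock

feedstock: 94/109 (slack 15)
catalyst: 220/234 (slack 14)
labor: 159/159 (binding)
cooling: 190/190 (binding)
By complementary slackness, a constraint with positive slack has shadow price 0 → catalyst, feedstock.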